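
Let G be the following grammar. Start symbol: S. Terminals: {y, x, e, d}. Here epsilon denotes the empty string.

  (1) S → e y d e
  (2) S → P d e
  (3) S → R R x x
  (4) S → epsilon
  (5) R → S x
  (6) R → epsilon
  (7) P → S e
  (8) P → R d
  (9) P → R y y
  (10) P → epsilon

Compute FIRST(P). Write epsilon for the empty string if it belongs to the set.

FIRST(S) = {epsilon, d, e, x, y}  (via P d e, R R x x)
FIRST(R) = {epsilon, d, e, x, y}  (via S x)
FIRST(P) = {epsilon, d, e, x, y}  (via S e, R d, R y y)

{epsilon, d, e, x, y}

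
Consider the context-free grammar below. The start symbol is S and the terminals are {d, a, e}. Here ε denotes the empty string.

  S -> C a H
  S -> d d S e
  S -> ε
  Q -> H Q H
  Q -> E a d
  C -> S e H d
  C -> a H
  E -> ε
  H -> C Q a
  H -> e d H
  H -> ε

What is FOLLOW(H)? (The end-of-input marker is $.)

{$, a, d, e}

FIRST(E): from E->ε we get {ε}. So FIRST(E) = {ε}.
FIRST(S): from S->C a H we get {a, d, e}; from S->d d S e we get {d}; from S->ε we get {ε}. So FIRST(S) = {ε, a, d, e}.
FIRST(C): from C->S e H d we get {a, d, e}; from C->a H we get {a}. So FIRST(C) = {a, d, e}.
FIRST(H): from H->C Q a we get {a, d, e}; from H->e d H we get {e}; from H->ε we get {ε}. So FIRST(H) = {ε, a, d, e}.
FIRST(Q): from Q->H Q H we get {a, d, e}; from Q->E a d we get {a}. So FIRST(Q) = {a, d, e}.
FOLLOW(S) includes $ since S is the start symbol.
FOLLOW(S): in S->d d S e, S is followed by e with FIRST {e}; in C->S e H d, S is followed by e H d with FIRST {e}. Thus FOLLOW(S) = {$, e}.
FOLLOW(Q): in Q->H Q H, Q is followed by H with FIRST {ε, a, d, e}; in Q->H Q H, the suffix after Q is nullable (adds nothing new); in H->C Q a, Q is followed by a with FIRST {a}. Thus FOLLOW(Q) = {a, d, e}.
FOLLOW(C): in S->C a H, C is followed by a H with FIRST {a}; in H->C Q a, C is followed by Q a with FIRST {a, d, e}. Thus FOLLOW(C) = {a, d, e}.
FOLLOW(E): in Q->E a d, E is followed by a d with FIRST {a}. Thus FOLLOW(E) = {a}.
FOLLOW(H): in S->C a H, the suffix after H is empty, so FOLLOW(H) ⊇ FOLLOW(S) = {$, e}; in Q->H Q H (occurrence 1), H is followed by Q H with FIRST {a, d, e}; in Q->H Q H (occurrence 2), the suffix after H is empty, so FOLLOW(H) ⊇ FOLLOW(Q) = {a, d, e}; in C->S e H d, H is followed by d with FIRST {d}; in C->a H, the suffix after H is empty, so FOLLOW(H) ⊇ FOLLOW(C) = {a, d, e}; in H->e d H, the suffix after H is empty (adds nothing new). Thus FOLLOW(H) = {$, a, d, e}.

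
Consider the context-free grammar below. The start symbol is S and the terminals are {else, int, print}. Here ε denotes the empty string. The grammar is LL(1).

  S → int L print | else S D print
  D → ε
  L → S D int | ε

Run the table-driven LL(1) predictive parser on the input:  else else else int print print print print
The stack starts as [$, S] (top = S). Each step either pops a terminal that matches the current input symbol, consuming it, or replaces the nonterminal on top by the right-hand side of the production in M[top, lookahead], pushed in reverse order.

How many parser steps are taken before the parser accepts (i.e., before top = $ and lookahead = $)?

16

      Stack                                  Input                                         Action
   1  $ S                                    else else else int print print print print $  expand S → else S D print
   2  $ print D S else                       else else else int print print print print $  match else
   3  $ print D S                            else else int print print print print $       expand S → else S D print
   4  $ print D print D S else               else else int print print print print $       match else
   5  $ print D print D S                    else int print print print print $            expand S → else S D print
   6  $ print D print D print D S else       else int print print print print $            match else
   7  $ print D print D print D S            int print print print print $                 expand S → int L print
   8  $ print D print D print D print L int  int print print print print $                 match int
   9  $ print D print D print D print L      print print print print $                     expand L → ε
  10  $ print D print D print D print        print print print print $                     match print
  11  $ print D print D print D              print print print $                           expand D → ε
  12  $ print D print D print                print print print $                           match print
  13  $ print D print D                      print print $                                 expand D → ε
  14  $ print D print                        print print $                                 match print
  15  $ print D                              print $                                       expand D → ε
  16  $ print                                print $                                       match print
Accept reached after 16 steps.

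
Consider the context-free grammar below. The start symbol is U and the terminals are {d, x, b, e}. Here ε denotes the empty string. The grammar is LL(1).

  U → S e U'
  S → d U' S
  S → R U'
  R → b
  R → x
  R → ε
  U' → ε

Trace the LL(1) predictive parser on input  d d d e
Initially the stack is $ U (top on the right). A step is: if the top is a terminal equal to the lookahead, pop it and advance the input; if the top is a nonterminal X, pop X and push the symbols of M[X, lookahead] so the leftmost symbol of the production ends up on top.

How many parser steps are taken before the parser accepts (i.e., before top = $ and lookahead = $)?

      Stack          Input      Action
   1  $ U            d d d e $  expand U → S e U'
   2  $ U' e S       d d d e $  expand S → d U' S
   3  $ U' e S U' d  d d d e $  match d
   4  $ U' e S U'    d d e $    expand U' → ε
   5  $ U' e S       d d e $    expand S → d U' S
   6  $ U' e S U' d  d d e $    match d
   7  $ U' e S U'    d e $      expand U' → ε
   8  $ U' e S       d e $      expand S → d U' S
   9  $ U' e S U' d  d e $      match d
  10  $ U' e S U'    e $        expand U' → ε
  11  $ U' e S       e $        expand S → R U'
  12  $ U' e U' R    e $        expand R → ε
  13  $ U' e U'      e $        expand U' → ε
  14  $ U' e         e $        match e
  15  $ U'           $          expand U' → ε
Accept reached after 15 steps.

15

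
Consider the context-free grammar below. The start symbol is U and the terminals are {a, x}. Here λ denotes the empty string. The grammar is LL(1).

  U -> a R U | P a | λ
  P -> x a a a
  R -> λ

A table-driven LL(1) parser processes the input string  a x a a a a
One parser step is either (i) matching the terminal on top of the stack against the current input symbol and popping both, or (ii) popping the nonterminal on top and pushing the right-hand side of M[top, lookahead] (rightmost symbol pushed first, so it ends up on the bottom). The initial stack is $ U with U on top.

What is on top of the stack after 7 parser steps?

step 1: stack=$ U  input=a x a a a a $  — expand U -> a R U
step 2: stack=$ U R a  input=a x a a a a $  — match a
step 3: stack=$ U R  input=x a a a a $  — expand R -> λ
step 4: stack=$ U  input=x a a a a $  — expand U -> P a
step 5: stack=$ a P  input=x a a a a $  — expand P -> x a a a
step 6: stack=$ a a a a x  input=x a a a a $  — match x
step 7: stack=$ a a a a  input=a a a a $  — match a
Stack after step 7: $ a a a (top = a).

a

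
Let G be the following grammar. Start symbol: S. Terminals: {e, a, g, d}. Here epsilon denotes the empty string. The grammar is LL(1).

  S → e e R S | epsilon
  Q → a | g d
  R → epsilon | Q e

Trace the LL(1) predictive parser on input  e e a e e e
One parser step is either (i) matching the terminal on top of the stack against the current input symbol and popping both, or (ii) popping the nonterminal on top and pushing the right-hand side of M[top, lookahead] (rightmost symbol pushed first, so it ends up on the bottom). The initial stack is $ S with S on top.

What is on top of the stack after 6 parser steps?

step 1: stack=$ S  input=e e a e e e $  — expand S → e e R S
step 2: stack=$ S R e e  input=e e a e e e $  — match e
step 3: stack=$ S R e  input=e a e e e $  — match e
step 4: stack=$ S R  input=a e e e $  — expand R → Q e
step 5: stack=$ S e Q  input=a e e e $  — expand Q → a
step 6: stack=$ S e a  input=a e e e $  — match a
Stack after step 6: $ S e (top = e).

e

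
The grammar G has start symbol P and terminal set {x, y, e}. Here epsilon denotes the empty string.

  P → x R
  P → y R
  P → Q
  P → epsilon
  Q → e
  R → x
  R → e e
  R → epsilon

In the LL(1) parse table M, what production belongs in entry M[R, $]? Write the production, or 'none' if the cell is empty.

R → epsilon

FIRST(Q): from Q→e we get {e}. So FIRST(Q) = {e}.
FIRST(R): from R→x we get {x}; from R→e e we get {e}; from R→epsilon we get {epsilon}. So FIRST(R) = {epsilon, e, x}.
FIRST(P): from P→x R we get {x}; from P→y R we get {y}; from P→Q we get {e}; from P→epsilon we get {epsilon}. So FIRST(P) = {epsilon, e, x, y}.
FOLLOW(P) includes $ since P is the start symbol.
FOLLOW(P): P appears on no right-hand side. Thus FOLLOW(P) = {$}.
FOLLOW(R): in P→x R, the suffix after R is empty, so FOLLOW(R) ⊇ FOLLOW(P) = {$}; in P→y R, the suffix after R is empty, so FOLLOW(R) ⊇ FOLLOW(P) = {$}. Thus FOLLOW(R) = {$}.
For R → x: FIRST(x) = {x}, so it goes in M[R, t] for t ∈ {x}.
For R → e e: FIRST(e e) = {e}, so it goes in M[R, t] for t ∈ {e}.
For R → epsilon: FIRST(epsilon) = {epsilon}, so it goes in M[R, t] for t ∈ {}; since epsilon ∈ FIRST, also for every t ∈ FOLLOW(R) = {$}.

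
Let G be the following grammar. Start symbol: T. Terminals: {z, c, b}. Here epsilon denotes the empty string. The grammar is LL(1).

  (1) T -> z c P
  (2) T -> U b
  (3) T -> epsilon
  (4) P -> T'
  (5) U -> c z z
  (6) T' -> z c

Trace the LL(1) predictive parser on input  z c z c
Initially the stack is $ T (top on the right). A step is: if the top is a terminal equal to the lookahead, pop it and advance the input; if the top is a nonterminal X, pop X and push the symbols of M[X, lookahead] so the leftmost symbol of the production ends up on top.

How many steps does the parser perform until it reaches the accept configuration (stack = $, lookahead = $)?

step 1: stack=$ T  input=z c z c $  — expand T -> z c P
step 2: stack=$ P c z  input=z c z c $  — match z
step 3: stack=$ P c  input=c z c $  — match c
step 4: stack=$ P  input=z c $  — expand P -> T'
step 5: stack=$ T'  input=z c $  — expand T' -> z c
step 6: stack=$ c z  input=z c $  — match z
step 7: stack=$ c  input=c $  — match c
Accept reached after 7 steps.

7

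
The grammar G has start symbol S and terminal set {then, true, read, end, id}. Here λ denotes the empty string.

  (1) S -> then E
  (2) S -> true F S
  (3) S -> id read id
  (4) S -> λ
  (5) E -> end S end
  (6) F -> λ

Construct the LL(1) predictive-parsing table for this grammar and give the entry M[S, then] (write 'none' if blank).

S -> then E

FIRST(S): from S->then E we get {then}; from S->true F S we get {true}; from S->id read id we get {id}; from S->λ we get {λ}. So FIRST(S) = {λ, id, then, true}.
FIRST(E): from E->end S end we get {end}. So FIRST(E) = {end}.
FIRST(F): from F->λ we get {λ}. So FIRST(F) = {λ}.
FOLLOW(S) includes $ since S is the start symbol.
FOLLOW(S): in S->true F S, the suffix after S is empty (adds nothing new); in E->end S end, S is followed by end with FIRST {end}. Thus FOLLOW(S) = {$, end}.
For S -> then E: FIRST(then E) = {then}, so it goes in M[S, t] for t ∈ {then}.
For S -> true F S: FIRST(true F S) = {true}, so it goes in M[S, t] for t ∈ {true}.
For S -> id read id: FIRST(id read id) = {id}, so it goes in M[S, t] for t ∈ {id}.
For S -> λ: FIRST(λ) = {λ}, so it goes in M[S, t] for t ∈ {}; since λ ∈ FIRST, also for every t ∈ FOLLOW(S) = {$, end}.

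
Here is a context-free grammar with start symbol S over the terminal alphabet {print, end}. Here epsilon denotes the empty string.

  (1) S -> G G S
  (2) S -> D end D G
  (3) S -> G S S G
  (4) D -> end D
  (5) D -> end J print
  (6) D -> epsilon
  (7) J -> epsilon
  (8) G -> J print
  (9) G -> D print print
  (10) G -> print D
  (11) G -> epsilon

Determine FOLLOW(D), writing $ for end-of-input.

{$, end, print}

FIRST(D): from D->end D we get {end}; from D->end J print we get {end}; from D->epsilon we get {epsilon}. So FIRST(D) = {epsilon, end}.
FIRST(J): from J->epsilon we get {epsilon}. So FIRST(J) = {epsilon}.
FIRST(G): from G->J print we get {print}; from G->D print print we get {end, print}; from G->print D we get {print}; from G->epsilon we get {epsilon}. So FIRST(G) = {epsilon, end, print}.
FIRST(S): from S->G G S we get {end, print}; from S->D end D G we get {end}; from S->G S S G we get {end, print}. So FIRST(S) = {end, print}.
FOLLOW(S) includes $ since S is the start symbol.
FOLLOW(S): in S->G G S, the suffix after S is empty (adds nothing new); in S->G S S G (occurrence 1), S is followed by S G with FIRST {end, print}; in S->G S S G (occurrence 2), S is followed by G with FIRST {epsilon, end, print}; in S->G S S G (occurrence 2), the suffix after S is nullable (adds nothing new). Thus FOLLOW(S) = {$, end, print}.
FOLLOW(J): in D->end J print, J is followed by print with FIRST {print}; in G->J print, J is followed by print with FIRST {print}. Thus FOLLOW(J) = {print}.
FOLLOW(G): in S->G G S (occurrence 1), G is followed by G S with FIRST {end, print}; in S->G G S (occurrence 2), G is followed by S with FIRST {end, print}; in S->D end D G, the suffix after G is empty, so FOLLOW(G) ⊇ FOLLOW(S) = {$, end, print}; in S->G S S G (occurrence 1), G is followed by S S G with FIRST {end, print}; in S->G S S G (occurrence 2), the suffix after G is empty, so FOLLOW(G) ⊇ FOLLOW(S) = {$, end, print}. Thus FOLLOW(G) = {$, end, print}.
FOLLOW(D): in S->D end D G (occurrence 1), D is followed by end D G with FIRST {end}; in S->D end D G (occurrence 2), D is followed by G with FIRST {epsilon, end, print}; in S->D end D G (occurrence 2), the suffix after D is nullable, so FOLLOW(D) ⊇ FOLLOW(S) = {$, end, print}; in D->end D, the suffix after D is empty (adds nothing new); in G->D print print, D is followed by print print with FIRST {print}; in G->print D, the suffix after D is empty, so FOLLOW(D) ⊇ FOLLOW(G) = {$, end, print}. Thus FOLLOW(D) = {$, end, print}.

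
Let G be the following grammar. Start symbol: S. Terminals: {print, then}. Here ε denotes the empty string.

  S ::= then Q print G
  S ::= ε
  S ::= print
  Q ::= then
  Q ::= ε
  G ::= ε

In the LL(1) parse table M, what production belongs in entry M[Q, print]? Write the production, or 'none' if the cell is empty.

FIRST(S) = {ε, print, then}
FIRST(Q) = {ε, then}
FIRST(G) = {ε}
FOLLOW(S) includes $ since S is the start symbol.
FOLLOW(Q): in S::=then Q print G, Q is followed by print G with FIRST {print}. Thus FOLLOW(Q) = {print}.
For Q ::= then: FIRST(then) = {then}, so it goes in M[Q, t] for t ∈ {then}.
For Q ::= ε: FIRST(ε) = {ε}, so it goes in M[Q, t] for t ∈ {}; since ε ∈ FIRST, also for every t ∈ FOLLOW(Q) = {print}.

Q ::= ε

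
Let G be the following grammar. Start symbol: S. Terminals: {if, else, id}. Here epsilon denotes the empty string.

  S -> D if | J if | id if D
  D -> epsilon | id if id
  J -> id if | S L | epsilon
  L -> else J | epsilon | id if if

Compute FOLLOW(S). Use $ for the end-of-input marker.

{$, else, id, if}

FIRST(D): from D->epsilon we get {epsilon}; from D->id if id we get {id}. So FIRST(D) = {epsilon, id}.
FIRST(L): from L->else J we get {else}; from L->epsilon we get {epsilon}; from L->id if if we get {id}. So FIRST(L) = {epsilon, else, id}.
FIRST(S): from S->D if we get {id, if}; from S->J if we get {id, if}; from S->id if D we get {id}. So FIRST(S) = {id, if}.
FIRST(J): from J->id if we get {id}; from J->S L we get {id, if}; from J->epsilon we get {epsilon}. So FIRST(J) = {epsilon, id, if}.
FOLLOW(S) includes $ since S is the start symbol.
FOLLOW(S): in J->S L, S is followed by L with FIRST {epsilon, else, id}; in J->S L, the suffix after S is nullable, so FOLLOW(S) ⊇ FOLLOW(J) = {if}. Thus FOLLOW(S) = {$, else, id, if}.
FOLLOW(D): in S->D if, D is followed by if with FIRST {if}; in S->id if D, the suffix after D is empty, so FOLLOW(D) ⊇ FOLLOW(S) = {$, else, id, if}. Thus FOLLOW(D) = {$, else, id, if}.
FOLLOW(J): in S->J if, J is followed by if with FIRST {if}; in L->else J, the suffix after J is empty, so FOLLOW(J) ⊇ FOLLOW(L) = {if}. Thus FOLLOW(J) = {if}.
FOLLOW(L): in J->S L, the suffix after L is empty, so FOLLOW(L) ⊇ FOLLOW(J) = {if}. Thus FOLLOW(L) = {if}.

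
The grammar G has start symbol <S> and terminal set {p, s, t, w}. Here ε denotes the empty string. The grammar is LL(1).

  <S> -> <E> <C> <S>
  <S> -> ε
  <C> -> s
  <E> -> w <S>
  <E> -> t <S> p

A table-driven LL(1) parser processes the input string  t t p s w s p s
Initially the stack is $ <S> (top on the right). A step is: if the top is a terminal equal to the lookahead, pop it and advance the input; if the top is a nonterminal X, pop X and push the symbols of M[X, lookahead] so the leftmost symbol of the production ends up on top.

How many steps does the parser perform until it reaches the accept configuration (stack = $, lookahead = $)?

21

step 1: stack=$ <S>  input=t t p s w s p s $  — expand <S> -> <E> <C> <S>
step 2: stack=$ <S> <C> <E>  input=t t p s w s p s $  — expand <E> -> t <S> p
step 3: stack=$ <S> <C> p <S> t  input=t t p s w s p s $  — match t
step 4: stack=$ <S> <C> p <S>  input=t p s w s p s $  — expand <S> -> <E> <C> <S>
step 5: stack=$ <S> <C> p <S> <C> <E>  input=t p s w s p s $  — expand <E> -> t <S> p
step 6: stack=$ <S> <C> p <S> <C> p <S> t  input=t p s w s p s $  — match t
step 7: stack=$ <S> <C> p <S> <C> p <S>  input=p s w s p s $  — expand <S> -> ε
step 8: stack=$ <S> <C> p <S> <C> p  input=p s w s p s $  — match p
step 9: stack=$ <S> <C> p <S> <C>  input=s w s p s $  — expand <C> -> s
step 10: stack=$ <S> <C> p <S> s  input=s w s p s $  — match s
step 11: stack=$ <S> <C> p <S>  input=w s p s $  — expand <S> -> <E> <C> <S>
step 12: stack=$ <S> <C> p <S> <C> <E>  input=w s p s $  — expand <E> -> w <S>
step 13: stack=$ <S> <C> p <S> <C> <S> w  input=w s p s $  — match w
step 14: stack=$ <S> <C> p <S> <C> <S>  input=s p s $  — expand <S> -> ε
step 15: stack=$ <S> <C> p <S> <C>  input=s p s $  — expand <C> -> s
step 16: stack=$ <S> <C> p <S> s  input=s p s $  — match s
step 17: stack=$ <S> <C> p <S>  input=p s $  — expand <S> -> ε
step 18: stack=$ <S> <C> p  input=p s $  — match p
step 19: stack=$ <S> <C>  input=s $  — expand <C> -> s
step 20: stack=$ <S> s  input=s $  — match s
step 21: stack=$ <S>  input=$  — expand <S> -> ε
Accept reached after 21 steps.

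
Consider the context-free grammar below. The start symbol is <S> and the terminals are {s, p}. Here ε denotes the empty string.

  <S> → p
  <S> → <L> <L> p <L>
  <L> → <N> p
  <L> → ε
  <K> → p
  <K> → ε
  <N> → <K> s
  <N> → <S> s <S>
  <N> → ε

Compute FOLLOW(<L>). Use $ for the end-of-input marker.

FIRST(<K>): from <K>→p we get {p}; from <K>→ε we get {ε}. So FIRST(<K>) = {ε, p}.
FIRST(<S>): from <S>→p we get {p}; from <S>→<L> <L> p <L> we get {p, s}. So FIRST(<S>) = {p, s}.
FIRST(<N>): from <N>→<K> s we get {p, s}; from <N>→<S> s <S> we get {p, s}; from <N>→ε we get {ε}. So FIRST(<N>) = {ε, p, s}.
FIRST(<L>): from <L>→<N> p we get {p, s}; from <L>→ε we get {ε}. So FIRST(<L>) = {ε, p, s}.
FOLLOW(<S>) includes $ since <S> is the start symbol.
FOLLOW(<K>): in <N>→<K> s, <K> is followed by s with FIRST {s}. Thus FOLLOW(<K>) = {s}.
FOLLOW(<N>): in <L>→<N> p, <N> is followed by p with FIRST {p}. Thus FOLLOW(<N>) = {p}.
FOLLOW(<S>): in <N>→<S> s <S> (occurrence 1), <S> is followed by s <S> with FIRST {s}; in <N>→<S> s <S> (occurrence 2), the suffix after <S> is empty, so FOLLOW(<S>) ⊇ FOLLOW(<N>) = {p}. Thus FOLLOW(<S>) = {$, p, s}.
FOLLOW(<L>): in <S>→<L> <L> p <L> (occurrence 1), <L> is followed by <L> p <L> with FIRST {p, s}; in <S>→<L> <L> p <L> (occurrence 2), <L> is followed by p <L> with FIRST {p}; in <S>→<L> <L> p <L> (occurrence 3), the suffix after <L> is empty, so FOLLOW(<L>) ⊇ FOLLOW(<S>) = {$, p, s}. Thus FOLLOW(<L>) = {$, p, s}.

{$, p, s}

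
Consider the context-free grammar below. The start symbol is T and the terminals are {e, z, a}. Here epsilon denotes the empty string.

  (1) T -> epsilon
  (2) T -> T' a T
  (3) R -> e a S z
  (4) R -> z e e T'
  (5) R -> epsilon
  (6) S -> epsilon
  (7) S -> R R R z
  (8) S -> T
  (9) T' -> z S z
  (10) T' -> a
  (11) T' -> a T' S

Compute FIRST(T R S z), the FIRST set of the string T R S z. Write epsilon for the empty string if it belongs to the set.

{a, e, z}

FIRST(R): from R->e a S z we get {e}; from R->z e e T' we get {z}; from R->epsilon we get {epsilon}. So FIRST(R) = {epsilon, e, z}.
FIRST(T'): from T'->z S z we get {z}; from T'->a we get {a}; from T'->a T' S we get {a}. So FIRST(T') = {a, z}.
FIRST(T): from T->epsilon we get {epsilon}; from T->T' a T we get {a, z}. So FIRST(T) = {epsilon, a, z}.
FIRST(S): from S->epsilon we get {epsilon}; from S->R R R z we get {e, z}; from S->T we get {epsilon, a, z}. So FIRST(S) = {epsilon, a, e, z}.
FIRST(T R S z): take FIRST of each symbol in turn, carrying on past any symbol whose FIRST contains epsilon; result {a, e, z}.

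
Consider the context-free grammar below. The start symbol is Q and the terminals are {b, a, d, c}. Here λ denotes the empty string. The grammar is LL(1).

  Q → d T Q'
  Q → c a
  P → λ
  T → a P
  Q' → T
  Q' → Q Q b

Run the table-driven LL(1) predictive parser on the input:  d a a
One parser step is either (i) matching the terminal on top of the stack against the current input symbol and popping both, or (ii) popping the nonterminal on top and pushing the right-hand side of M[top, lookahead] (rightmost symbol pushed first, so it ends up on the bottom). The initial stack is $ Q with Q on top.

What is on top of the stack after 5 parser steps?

Q'

step 1: stack=$ Q  input=d a a $  — expand Q → d T Q'
step 2: stack=$ Q' T d  input=d a a $  — match d
step 3: stack=$ Q' T  input=a a $  — expand T → a P
step 4: stack=$ Q' P a  input=a a $  — match a
step 5: stack=$ Q' P  input=a $  — expand P → λ
Stack after step 5: $ Q' (top = Q').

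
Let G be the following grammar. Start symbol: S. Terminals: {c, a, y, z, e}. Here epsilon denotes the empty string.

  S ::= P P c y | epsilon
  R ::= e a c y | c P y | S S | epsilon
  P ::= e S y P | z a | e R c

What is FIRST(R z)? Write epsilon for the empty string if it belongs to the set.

FIRST(P): from P::=e S y P we get {e}; from P::=z a we get {z}; from P::=e R c we get {e}. So FIRST(P) = {e, z}.
FIRST(S): from S::=P P c y we get {e, z}; from S::=epsilon we get {epsilon}. So FIRST(S) = {epsilon, e, z}.
FIRST(R): from R::=e a c y we get {e}; from R::=c P y we get {c}; from R::=S S we get {epsilon, e, z}; from R::=epsilon we get {epsilon}. So FIRST(R) = {epsilon, c, e, z}.
FIRST(R z): take FIRST of each symbol in turn, carrying on past any symbol whose FIRST contains epsilon; result {c, e, z}.

{c, e, z}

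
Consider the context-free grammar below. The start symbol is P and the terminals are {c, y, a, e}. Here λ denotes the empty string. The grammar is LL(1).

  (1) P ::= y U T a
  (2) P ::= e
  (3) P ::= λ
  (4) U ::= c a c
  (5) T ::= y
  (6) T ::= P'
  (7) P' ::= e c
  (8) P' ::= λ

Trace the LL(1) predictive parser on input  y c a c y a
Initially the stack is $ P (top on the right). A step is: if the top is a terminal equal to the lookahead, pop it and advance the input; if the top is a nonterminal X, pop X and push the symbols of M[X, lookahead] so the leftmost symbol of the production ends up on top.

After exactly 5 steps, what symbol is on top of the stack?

step 1: stack=$ P  input=y c a c y a $  — expand P ::= y U T a
step 2: stack=$ a T U y  input=y c a c y a $  — match y
step 3: stack=$ a T U  input=c a c y a $  — expand U ::= c a c
step 4: stack=$ a T c a c  input=c a c y a $  — match c
step 5: stack=$ a T c a  input=a c y a $  — match a
Stack after step 5: $ a T c (top = c).

c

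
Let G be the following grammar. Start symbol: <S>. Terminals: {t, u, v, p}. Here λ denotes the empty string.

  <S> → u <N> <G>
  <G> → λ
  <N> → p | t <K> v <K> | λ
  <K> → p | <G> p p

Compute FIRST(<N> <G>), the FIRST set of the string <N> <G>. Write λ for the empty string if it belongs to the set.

FIRST(<S>) = {u}
FIRST(<G>) = {λ}
FIRST(<N>) = {λ, p, t}
FIRST(<K>) = {p}  (via <G> p p)
FIRST(<N> <G>): take FIRST of each symbol in turn, carrying on past any symbol whose FIRST contains λ; result {λ, p, t}.

{λ, p, t}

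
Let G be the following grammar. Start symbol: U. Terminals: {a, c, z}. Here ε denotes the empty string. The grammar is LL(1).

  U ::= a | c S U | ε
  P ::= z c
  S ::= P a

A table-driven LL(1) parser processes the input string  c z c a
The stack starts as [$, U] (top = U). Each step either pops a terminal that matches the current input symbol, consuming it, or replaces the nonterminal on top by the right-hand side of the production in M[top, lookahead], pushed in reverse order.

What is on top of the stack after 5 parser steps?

c

     Stack      Input      Action
  1  $ U        c z c a $  expand U ::= c S U
  2  $ U S c    c z c a $  match c
  3  $ U S      z c a $    expand S ::= P a
  4  $ U a P    z c a $    expand P ::= z c
  5  $ U a c z  z c a $    match z
Stack after step 5: $ U a c (top = c).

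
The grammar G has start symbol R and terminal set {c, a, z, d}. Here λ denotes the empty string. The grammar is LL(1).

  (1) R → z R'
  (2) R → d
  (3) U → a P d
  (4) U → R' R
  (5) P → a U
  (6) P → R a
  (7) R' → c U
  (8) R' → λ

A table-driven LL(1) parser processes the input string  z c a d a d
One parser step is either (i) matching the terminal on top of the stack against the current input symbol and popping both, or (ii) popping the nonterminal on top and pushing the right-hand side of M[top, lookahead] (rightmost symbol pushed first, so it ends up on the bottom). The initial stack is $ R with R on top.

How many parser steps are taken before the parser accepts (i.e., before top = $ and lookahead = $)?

11

step 1: stack=$ R  input=z c a d a d $  — expand R → z R'
step 2: stack=$ R' z  input=z c a d a d $  — match z
step 3: stack=$ R'  input=c a d a d $  — expand R' → c U
step 4: stack=$ U c  input=c a d a d $  — match c
step 5: stack=$ U  input=a d a d $  — expand U → a P d
step 6: stack=$ d P a  input=a d a d $  — match a
step 7: stack=$ d P  input=d a d $  — expand P → R a
step 8: stack=$ d a R  input=d a d $  — expand R → d
step 9: stack=$ d a d  input=d a d $  — match d
step 10: stack=$ d a  input=a d $  — match a
step 11: stack=$ d  input=d $  — match d
Accept reached after 11 steps.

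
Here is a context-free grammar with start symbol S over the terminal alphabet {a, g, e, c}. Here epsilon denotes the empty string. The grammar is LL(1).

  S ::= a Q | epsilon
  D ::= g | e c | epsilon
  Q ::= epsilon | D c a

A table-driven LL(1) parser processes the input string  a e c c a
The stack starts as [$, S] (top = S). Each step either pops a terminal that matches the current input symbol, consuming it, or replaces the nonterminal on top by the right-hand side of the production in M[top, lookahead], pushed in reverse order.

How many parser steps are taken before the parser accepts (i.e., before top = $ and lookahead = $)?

8

     Stack      Input        Action
  1  $ S        a e c c a $  expand S ::= a Q
  2  $ Q a      a e c c a $  match a
  3  $ Q        e c c a $    expand Q ::= D c a
  4  $ a c D    e c c a $    expand D ::= e c
  5  $ a c c e  e c c a $    match e
  6  $ a c c    c c a $      match c
  7  $ a c      c a $        match c
  8  $ a        a $          match a
Accept reached after 8 steps.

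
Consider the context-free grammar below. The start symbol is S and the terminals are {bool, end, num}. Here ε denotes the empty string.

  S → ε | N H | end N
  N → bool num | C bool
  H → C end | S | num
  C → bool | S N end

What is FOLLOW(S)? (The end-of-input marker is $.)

{$, bool, end}

FIRST(S): from S→ε we get {ε}; from S→N H we get {bool, end}; from S→end N we get {end}. So FIRST(S) = {ε, bool, end}.
FIRST(N): from N→bool num we get {bool}; from N→C bool we get {bool, end}. So FIRST(N) = {bool, end}.
FIRST(C): from C→bool we get {bool}; from C→S N end we get {bool, end}. So FIRST(C) = {bool, end}.
FIRST(H): from H→C end we get {bool, end}; from H→S we get {ε, bool, end}; from H→num we get {num}. So FIRST(H) = {ε, bool, end, num}.
FOLLOW(S) includes $ since S is the start symbol.
FOLLOW(C): in N→C bool, C is followed by bool with FIRST {bool}; in H→C end, C is followed by end with FIRST {end}. Thus FOLLOW(C) = {bool, end}.
FOLLOW(S): in H→S, the suffix after S is empty, so FOLLOW(S) ⊇ FOLLOW(H) = {$, bool, end}; in C→S N end, S is followed by N end with FIRST {bool, end}. Thus FOLLOW(S) = {$, bool, end}.
FOLLOW(N): in S→N H, N is followed by H with FIRST {ε, bool, end, num}; in S→N H, the suffix after N is nullable, so FOLLOW(N) ⊇ FOLLOW(S) = {$, bool, end}; in S→end N, the suffix after N is empty, so FOLLOW(N) ⊇ FOLLOW(S) = {$, bool, end}; in C→S N end, N is followed by end with FIRST {end}. Thus FOLLOW(N) = {$, bool, end, num}.
FOLLOW(H): in S→N H, the suffix after H is empty, so FOLLOW(H) ⊇ FOLLOW(S) = {$, bool, end}. Thus FOLLOW(H) = {$, bool, end}.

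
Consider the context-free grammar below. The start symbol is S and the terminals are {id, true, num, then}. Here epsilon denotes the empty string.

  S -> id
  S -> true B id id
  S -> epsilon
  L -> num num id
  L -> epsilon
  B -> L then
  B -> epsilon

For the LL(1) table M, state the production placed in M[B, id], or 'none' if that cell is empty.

FIRST(S) = {epsilon, id, true}
FIRST(L) = {epsilon, num}
FIRST(B) = {epsilon, num, then}  (via L then)
FOLLOW(S) includes $ since S is the start symbol.
FOLLOW(B): in S->true B id id, B is followed by id id with FIRST {id}. Thus FOLLOW(B) = {id}.
For B -> L then: FIRST(L then) = {num, then}, so it goes in M[B, t] for t ∈ {num, then}.
For B -> epsilon: FIRST(epsilon) = {epsilon}, so it goes in M[B, t] for t ∈ {}; since epsilon ∈ FIRST, also for every t ∈ FOLLOW(B) = {id}.

B -> epsilon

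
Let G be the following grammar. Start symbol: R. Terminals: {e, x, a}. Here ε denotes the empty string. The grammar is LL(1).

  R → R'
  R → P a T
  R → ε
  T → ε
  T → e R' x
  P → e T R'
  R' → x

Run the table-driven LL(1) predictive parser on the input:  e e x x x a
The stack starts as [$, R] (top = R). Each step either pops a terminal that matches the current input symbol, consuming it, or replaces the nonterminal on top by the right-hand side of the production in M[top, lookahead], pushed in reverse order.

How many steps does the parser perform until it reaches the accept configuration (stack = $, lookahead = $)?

step 1: stack=$ R  input=e e x x x a $  — expand R → P a T
step 2: stack=$ T a P  input=e e x x x a $  — expand P → e T R'
step 3: stack=$ T a R' T e  input=e e x x x a $  — match e
step 4: stack=$ T a R' T  input=e x x x a $  — expand T → e R' x
step 5: stack=$ T a R' x R' e  input=e x x x a $  — match e
step 6: stack=$ T a R' x R'  input=x x x a $  — expand R' → x
step 7: stack=$ T a R' x x  input=x x x a $  — match x
step 8: stack=$ T a R' x  input=x x a $  — match x
step 9: stack=$ T a R'  input=x a $  — expand R' → x
step 10: stack=$ T a x  input=x a $  — match x
step 11: stack=$ T a  input=a $  — match a
step 12: stack=$ T  input=$  — expand T → ε
Accept reached after 12 steps.

12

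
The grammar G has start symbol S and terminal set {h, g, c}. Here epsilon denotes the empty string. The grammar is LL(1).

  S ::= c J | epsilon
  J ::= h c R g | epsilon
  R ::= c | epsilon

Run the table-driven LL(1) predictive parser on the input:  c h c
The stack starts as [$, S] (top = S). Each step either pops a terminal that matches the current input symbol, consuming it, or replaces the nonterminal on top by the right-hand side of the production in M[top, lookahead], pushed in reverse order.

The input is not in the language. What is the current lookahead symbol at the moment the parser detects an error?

step 1: stack=$ S  input=c h c $  — expand S ::= c J
step 2: stack=$ J c  input=c h c $  — match c
step 3: stack=$ J  input=h c $  — expand J ::= h c R g
step 4: stack=$ g R c h  input=h c $  — match h
step 5: stack=$ g R c  input=c $  — match c
step 6: stack=$ g R  input=$  — error: M[R, $] is empty

$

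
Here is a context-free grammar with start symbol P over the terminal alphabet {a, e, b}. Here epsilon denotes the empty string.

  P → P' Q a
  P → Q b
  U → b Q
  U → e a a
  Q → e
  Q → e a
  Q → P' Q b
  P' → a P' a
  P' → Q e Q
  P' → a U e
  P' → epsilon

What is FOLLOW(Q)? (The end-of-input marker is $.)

FIRST(U): from U→b Q we get {b}; from U→e a a we get {e}. So FIRST(U) = {b, e}.
FIRST(P): from P→P' Q a we get {a, e}; from P→Q b we get {a, e}. So FIRST(P) = {a, e}.
FIRST(Q): from Q→e we get {e}; from Q→e a we get {e}; from Q→P' Q b we get {a, e}. So FIRST(Q) = {a, e}.
FIRST(P'): from P'→a P' a we get {a}; from P'→Q e Q we get {a, e}; from P'→a U e we get {a}; from P'→epsilon we get {epsilon}. So FIRST(P') = {epsilon, a, e}.
FOLLOW(P) includes $ since P is the start symbol.
FOLLOW(P): P appears on no right-hand side. Thus FOLLOW(P) = {$}.
FOLLOW(U): in P'→a U e, U is followed by e with FIRST {e}. Thus FOLLOW(U) = {e}.
FOLLOW(P'): in P→P' Q a, P' is followed by Q a with FIRST {a, e}; in Q→P' Q b, P' is followed by Q b with FIRST {a, e}; in P'→a P' a, P' is followed by a with FIRST {a}. Thus FOLLOW(P') = {a, e}.
FOLLOW(Q): in P→P' Q a, Q is followed by a with FIRST {a}; in P→Q b, Q is followed by b with FIRST {b}; in U→b Q, the suffix after Q is empty, so FOLLOW(Q) ⊇ FOLLOW(U) = {e}; in Q→P' Q b, Q is followed by b with FIRST {b}; in P'→Q e Q (occurrence 1), Q is followed by e Q with FIRST {e}; in P'→Q e Q (occurrence 2), the suffix after Q is empty, so FOLLOW(Q) ⊇ FOLLOW(P') = {a, e}. Thus FOLLOW(Q) = {a, b, e}.

{a, b, e}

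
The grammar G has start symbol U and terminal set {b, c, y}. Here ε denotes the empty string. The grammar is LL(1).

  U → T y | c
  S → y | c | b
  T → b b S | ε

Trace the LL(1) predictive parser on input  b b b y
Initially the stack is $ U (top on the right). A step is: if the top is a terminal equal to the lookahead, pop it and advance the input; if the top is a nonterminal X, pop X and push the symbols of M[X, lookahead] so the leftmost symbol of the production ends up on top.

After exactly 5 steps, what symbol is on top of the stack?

b

step 1: stack=$ U  input=b b b y $  — expand U → T y
step 2: stack=$ y T  input=b b b y $  — expand T → b b S
step 3: stack=$ y S b b  input=b b b y $  — match b
step 4: stack=$ y S b  input=b b y $  — match b
step 5: stack=$ y S  input=b y $  — expand S → b
Stack after step 5: $ y b (top = b).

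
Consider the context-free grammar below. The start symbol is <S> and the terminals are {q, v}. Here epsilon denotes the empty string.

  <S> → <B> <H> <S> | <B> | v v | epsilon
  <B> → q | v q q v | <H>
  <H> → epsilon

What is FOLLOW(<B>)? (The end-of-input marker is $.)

{$, q, v}

FIRST(<H>): from <H>→epsilon we get {epsilon}. So FIRST(<H>) = {epsilon}.
FIRST(<B>): from <B>→q we get {q}; from <B>→v q q v we get {v}; from <B>→<H> we get {epsilon}. So FIRST(<B>) = {epsilon, q, v}.
FIRST(<S>): from <S>→<B> <H> <S> we get {epsilon, q, v}; from <S>→<B> we get {epsilon, q, v}; from <S>→v v we get {v}; from <S>→epsilon we get {epsilon}. So FIRST(<S>) = {epsilon, q, v}.
FOLLOW(<S>) includes $ since <S> is the start symbol.
FOLLOW(<S>): in <S>→<B> <H> <S>, the suffix after <S> is empty (adds nothing new). Thus FOLLOW(<S>) = {$}.
FOLLOW(<B>): in <S>→<B> <H> <S>, <B> is followed by <H> <S> with FIRST {epsilon, q, v}; in <S>→<B> <H> <S>, the suffix after <B> is nullable, so FOLLOW(<B>) ⊇ FOLLOW(<S>) = {$}; in <S>→<B>, the suffix after <B> is empty, so FOLLOW(<B>) ⊇ FOLLOW(<S>) = {$}. Thus FOLLOW(<B>) = {$, q, v}.
FOLLOW(<H>): in <S>→<B> <H> <S>, <H> is followed by <S> with FIRST {epsilon, q, v}; in <S>→<B> <H> <S>, the suffix after <H> is nullable, so FOLLOW(<H>) ⊇ FOLLOW(<S>) = {$}; in <B>→<H>, the suffix after <H> is empty, so FOLLOW(<H>) ⊇ FOLLOW(<B>) = {$, q, v}. Thus FOLLOW(<H>) = {$, q, v}.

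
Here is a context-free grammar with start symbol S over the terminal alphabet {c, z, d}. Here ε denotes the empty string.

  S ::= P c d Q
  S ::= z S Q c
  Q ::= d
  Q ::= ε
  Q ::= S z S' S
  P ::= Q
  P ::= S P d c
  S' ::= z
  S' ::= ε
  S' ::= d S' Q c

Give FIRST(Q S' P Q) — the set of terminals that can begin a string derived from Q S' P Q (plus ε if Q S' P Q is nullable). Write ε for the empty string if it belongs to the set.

{ε, c, d, z}

FIRST(S') = {ε, d, z}
FIRST(S) = {c, d, z}  (via P c d Q)
FIRST(Q) = {ε, c, d, z}  (via S z S' S)
FIRST(P) = {ε, c, d, z}  (via Q, S P d c)
FIRST(Q S' P Q): take FIRST of each symbol in turn, carrying on past any symbol whose FIRST contains ε; result {ε, c, d, z}.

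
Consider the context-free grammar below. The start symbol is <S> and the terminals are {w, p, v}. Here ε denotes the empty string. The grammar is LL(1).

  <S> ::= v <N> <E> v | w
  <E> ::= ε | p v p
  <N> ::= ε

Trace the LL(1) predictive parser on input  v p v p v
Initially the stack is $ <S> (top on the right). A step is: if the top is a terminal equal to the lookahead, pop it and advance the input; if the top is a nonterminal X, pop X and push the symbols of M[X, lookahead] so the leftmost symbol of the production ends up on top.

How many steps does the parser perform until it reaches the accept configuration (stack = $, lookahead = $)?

8

     Stack          Input        Action
  1  $ <S>          v p v p v $  expand <S> ::= v <N> <E> v
  2  $ v <E> <N> v  v p v p v $  match v
  3  $ v <E> <N>    p v p v $    expand <N> ::= ε
  4  $ v <E>        p v p v $    expand <E> ::= p v p
  5  $ v p v p      p v p v $    match p
  6  $ v p v        v p v $      match v
  7  $ v p          p v $        match p
  8  $ v            v $          match v
Accept reached after 8 steps.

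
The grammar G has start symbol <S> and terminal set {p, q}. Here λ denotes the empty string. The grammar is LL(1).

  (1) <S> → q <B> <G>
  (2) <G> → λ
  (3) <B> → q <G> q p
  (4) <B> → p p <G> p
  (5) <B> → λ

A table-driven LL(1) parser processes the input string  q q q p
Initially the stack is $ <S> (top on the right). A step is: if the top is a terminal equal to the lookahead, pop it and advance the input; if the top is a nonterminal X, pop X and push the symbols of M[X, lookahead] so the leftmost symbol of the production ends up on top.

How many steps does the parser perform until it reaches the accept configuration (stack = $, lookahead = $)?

8

step 1: stack=$ <S>  input=q q q p $  — expand <S> → q <B> <G>
step 2: stack=$ <G> <B> q  input=q q q p $  — match q
step 3: stack=$ <G> <B>  input=q q p $  — expand <B> → q <G> q p
step 4: stack=$ <G> p q <G> q  input=q q p $  — match q
step 5: stack=$ <G> p q <G>  input=q p $  — expand <G> → λ
step 6: stack=$ <G> p q  input=q p $  — match q
step 7: stack=$ <G> p  input=p $  — match p
step 8: stack=$ <G>  input=$  — expand <G> → λ
Accept reached after 8 steps.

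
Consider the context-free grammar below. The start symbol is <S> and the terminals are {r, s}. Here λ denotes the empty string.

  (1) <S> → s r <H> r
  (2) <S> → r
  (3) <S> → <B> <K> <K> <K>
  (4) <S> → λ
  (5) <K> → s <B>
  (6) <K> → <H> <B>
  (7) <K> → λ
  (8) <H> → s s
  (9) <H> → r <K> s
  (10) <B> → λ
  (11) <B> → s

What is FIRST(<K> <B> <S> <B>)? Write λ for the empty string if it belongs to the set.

{λ, r, s}

FIRST(<H>): from <H>→s s we get {s}; from <H>→r <K> s we get {r}. So FIRST(<H>) = {r, s}.
FIRST(<B>): from <B>→λ we get {λ}; from <B>→s we get {s}. So FIRST(<B>) = {λ, s}.
FIRST(<K>): from <K>→s <B> we get {s}; from <K>→<H> <B> we get {r, s}; from <K>→λ we get {λ}. So FIRST(<K>) = {λ, r, s}.
FIRST(<S>): from <S>→s r <H> r we get {s}; from <S>→r we get {r}; from <S>→<B> <K> <K> <K> we get {λ, r, s}; from <S>→λ we get {λ}. So FIRST(<S>) = {λ, r, s}.
FIRST(<K> <B> <S> <B>): take FIRST of each symbol in turn, carrying on past any symbol whose FIRST contains λ; result {λ, r, s}.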